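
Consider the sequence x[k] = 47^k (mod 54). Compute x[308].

49

x[1] = 47; x[2] = 49; x[3] = 35; x[4] = 25; x[5] = 41; x[6] = 37; x[7] = 11; x[8] = 31; x[9] = 53; x[10] = 7; x[11] = 5; x[12] = 19; x[13] = 29; x[14] = 13; x[15] = 17; x[16] = 43; x[17] = 23; x[18] = 1; x[19] = 47.
Since x[19] = x[1] = 47, the sequence is periodic with period 18.
(308 - 1) mod 18 = 1, so x[308] = x[2] = 49.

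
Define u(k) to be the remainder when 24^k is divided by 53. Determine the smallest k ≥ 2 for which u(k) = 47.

10

We have u(1) = 24; u(2) = 46; u(3) = 44; u(4) = 49; u(5) = 10; u(6) = 28; u(7) = 36; u(8) = 16; u(9) = 13; u(10) = 47; u(11) = 15; u(12) = 42; u(13) = 1; u(14) = 24.
Since u(14) = u(1) = 24, the sequence is periodic with period 13.
The value 47 first appears (with k ≥ 2) at u(10).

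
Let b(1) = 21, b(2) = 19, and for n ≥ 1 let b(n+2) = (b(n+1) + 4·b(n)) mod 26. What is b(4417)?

Computing terms: b(1) = 21,  b(2) = 19,  b(3) = 25,  b(4) = 23,  b(5) = 19,  b(6) = 7,  b(7) = 5,  b(8) = 7,  b(9) = 1,  b(10) = 3,  b(11) = 7,  b(12) = 19,  b(13) = 21,  b(14) = 19.
The sequence repeats with period 12.
So b(4417) = b(1 + ((4417-1) mod 12)) = b(1) = 21.

21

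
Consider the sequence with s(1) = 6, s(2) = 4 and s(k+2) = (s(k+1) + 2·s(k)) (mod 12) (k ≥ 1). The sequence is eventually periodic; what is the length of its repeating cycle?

6

s(1) = 6, s(2) = 4, s(3) = 4, s(4) = 0, s(5) = 8, s(6) = 8, s(7) = 0, s(8) = 4, s(9) = 4.
Since (s(8), s(9)) = (s(2), s(3)) = (4, 4) (two consecutive terms determine the rest), the sequence is eventually periodic: after a pre-period of length 1 it cycles with period 6.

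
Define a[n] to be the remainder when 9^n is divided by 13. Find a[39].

1

Listing terms: a[1] = 9, a[2] = 3, a[3] = 1, a[4] = 9.
The sequence repeats with period 3.
(39 - 1) mod 3 = 2, so a[39] = a[3] = 1.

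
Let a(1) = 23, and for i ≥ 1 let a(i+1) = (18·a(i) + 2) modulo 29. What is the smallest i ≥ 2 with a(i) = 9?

18

a(1) = 23, a(2) = 10, a(3) = 8, a(4) = 1, a(5) = 20, a(6) = 14, a(7) = 22, a(8) = 21, a(9) = 3, a(10) = 27, a(11) = 24, a(12) = 28, a(13) = 13, a(14) = 4, a(15) = 16, a(16) = 0, a(17) = 2, a(18) = 9, a(19) = 19, a(20) = 25, a(21) = 17, a(22) = 18, a(23) = 7, a(24) = 12, a(25) = 15, a(26) = 11, a(27) = 26, a(28) = 6, a(29) = 23.
The sequence repeats with period 28.
The value 9 first appears (with i ≥ 2) at a(18).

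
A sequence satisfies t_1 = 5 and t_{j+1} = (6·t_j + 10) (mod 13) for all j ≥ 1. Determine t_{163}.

4

Listing terms: t_1 = 5,  t_2 = 1,  t_3 = 3,  t_4 = 2,  t_5 = 9,  t_6 = 12,  t_7 = 4,  t_8 = 8,  t_9 = 6,  t_{10} = 7,  t_{11} = 0,  t_{12} = 10,  t_{13} = 5.
Since t_{13} = t_1 = 5, the sequence is periodic with period 12.
(163 - 1) mod 12 = 6, so t_{163} = t_7 = 4.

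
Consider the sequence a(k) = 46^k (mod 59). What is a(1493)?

a(1) = 46,  a(2) = 51,  a(3) = 45,  a(4) = 5,  a(5) = 53,  a(6) = 19,  a(7) = 48,  a(8) = 25,  a(9) = 29,  a(10) = 36,  a(11) = 4,  a(12) = 7,  a(13) = 27,  a(14) = 3,  a(15) = 20,  a(16) = 35,  a(17) = 17,  a(18) = 15,  a(19) = 41,  a(20) = 57,  a(21) = 26,  a(22) = 16,  a(23) = 28,  a(24) = 49,  a(25) = 12,  a(26) = 21,  a(27) = 22,  a(28) = 9,  a(29) = 1,  a(30) = 46.
The sequence repeats with period 29.
So a(1493) = a(1 + ((1493-1) mod 29)) = a(14) = 3.

3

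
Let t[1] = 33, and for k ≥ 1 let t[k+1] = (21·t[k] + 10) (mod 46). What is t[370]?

We have t[1] = 33,  t[2] = 13,  t[3] = 7,  t[4] = 19,  t[5] = 41,  t[6] = 43,  t[7] = 39,  t[8] = 1,  t[9] = 31,  t[10] = 17,  t[11] = 45,  t[12] = 35,  t[13] = 9,  t[14] = 15,  t[15] = 3,  t[16] = 27,  t[17] = 25,  t[18] = 29,  t[19] = 21,  t[20] = 37,  t[21] = 5,  t[22] = 23,  t[23] = 33.
Since t[23] = t[1] = 33, the sequence is periodic with period 22.
(370 - 1) mod 22 = 17, so t[370] = t[18] = 29.

29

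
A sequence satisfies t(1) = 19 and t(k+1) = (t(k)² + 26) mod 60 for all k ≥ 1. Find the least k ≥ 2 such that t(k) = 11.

t(1) = 19; t(2) = 27; t(3) = 35; t(4) = 51; t(5) = 47; t(6) = 15; t(7) = 11; t(8) = 27.
Since t(8) = t(2) = 27, the sequence is eventually periodic: after a pre-period of length 1 it cycles with period 6.
The value 11 first appears (with k ≥ 2) at t(7).

7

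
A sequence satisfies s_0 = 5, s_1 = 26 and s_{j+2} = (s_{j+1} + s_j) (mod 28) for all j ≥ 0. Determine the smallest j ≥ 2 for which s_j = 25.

We have s_0 = 5,  s_1 = 26,  s_2 = 3,  s_3 = 1,  s_4 = 4,  s_5 = 5,  s_6 = 9,  s_7 = 14,  s_8 = 23,  s_9 = 9,  s_{10} = 4,  s_{11} = 13,  s_{12} = 17,  s_{13} = 2,  s_{14} = 19,  s_{15} = 21,  s_{16} = 12,  s_{17} = 5,  s_{18} = 17,  s_{19} = 22,  s_{20} = 11,  s_{21} = 5,  s_{22} = 16,  s_{23} = 21,  s_{24} = 9,  s_{25} = 2,  s_{26} = 11,  s_{27} = 13,  s_{28} = 24,  s_{29} = 9,  s_{30} = 5,  s_{31} = 14,  s_{32} = 19,  s_{33} = 5,  s_{34} = 24,  s_{35} = 1,  s_{36} = 25,  s_{37} = 26,  s_{38} = 23,  s_{39} = 21,  s_{40} = 16,  s_{41} = 9,  s_{42} = 25,  s_{43} = 6,  s_{44} = 3,  s_{45} = 9,  s_{46} = 12,  s_{47} = 21,  s_{48} = 5,  s_{49} = 26.
Since (s_{48}, s_{49}) = (s_0, s_1) = (5, 26) (two consecutive terms determine the rest), the sequence is periodic with period 48.
The value 25 first appears (with j ≥ 2) at s_{36}.

36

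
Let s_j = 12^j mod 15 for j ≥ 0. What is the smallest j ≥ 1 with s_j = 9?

Listing terms: s_0 = 1, s_1 = 12, s_2 = 9, s_3 = 3, s_4 = 6, s_5 = 12.
Since s_5 = s_1 = 12, the sequence is eventually periodic: after a pre-period of length 1 it cycles with period 4.
The value 9 first appears (with j ≥ 1) at s_2.

2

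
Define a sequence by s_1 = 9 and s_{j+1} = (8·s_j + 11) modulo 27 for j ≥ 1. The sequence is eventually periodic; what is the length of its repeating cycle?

6

Listing terms: s_1 = 9, s_2 = 2, s_3 = 0, s_4 = 11, s_5 = 18, s_6 = 20, s_7 = 9.
Since s_7 = s_1 = 9, the sequence is periodic with period 6.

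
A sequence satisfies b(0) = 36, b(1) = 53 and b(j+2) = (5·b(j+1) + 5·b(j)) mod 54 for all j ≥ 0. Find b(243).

36

b(0) = 36,  b(1) = 53,  b(2) = 13,  b(3) = 6,  b(4) = 41,  b(5) = 19,  b(6) = 30,  b(7) = 29,  b(8) = 25,  b(9) = 0,  b(10) = 17,  b(11) = 31,  b(12) = 24,  b(13) = 5,  b(14) = 37,  b(15) = 48,  b(16) = 47,  b(17) = 43,  b(18) = 18,  b(19) = 35,  b(20) = 49,  b(21) = 42,  b(22) = 23,  b(23) = 1,  b(24) = 12,  b(25) = 11,  b(26) = 7,  b(27) = 36,  b(28) = 53.
The sequence repeats with period 27.
(243 - 0) mod 27 = 0, so b(243) = b(0) = 36.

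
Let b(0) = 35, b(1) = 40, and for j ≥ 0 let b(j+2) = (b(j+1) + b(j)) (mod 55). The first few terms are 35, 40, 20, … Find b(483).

5

b(0) = 35, b(1) = 40, b(2) = 20, b(3) = 5, b(4) = 25, b(5) = 30, b(6) = 0, b(7) = 30, b(8) = 30, b(9) = 5, b(10) = 35, b(11) = 40.
The sequence repeats with period 10.
(483 - 0) mod 10 = 3, so b(483) = b(3) = 5.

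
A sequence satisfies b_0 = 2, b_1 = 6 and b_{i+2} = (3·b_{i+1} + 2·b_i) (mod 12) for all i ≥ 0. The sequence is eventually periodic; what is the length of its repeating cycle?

Computing terms: b_0 = 2,  b_1 = 6,  b_2 = 10,  b_3 = 6,  b_4 = 2,  b_5 = 6.
The sequence repeats with period 4.

4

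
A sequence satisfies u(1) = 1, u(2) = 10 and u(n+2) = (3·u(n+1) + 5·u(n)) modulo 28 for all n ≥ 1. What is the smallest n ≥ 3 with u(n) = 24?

Listing terms: u(1) = 1; u(2) = 10; u(3) = 7; u(4) = 15; u(5) = 24; u(6) = 7; u(7) = 1; u(8) = 10.
The sequence repeats with period 6.
The value 24 first appears (with n ≥ 3) at u(5).

5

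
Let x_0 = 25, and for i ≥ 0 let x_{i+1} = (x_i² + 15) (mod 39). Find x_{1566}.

x_0 = 25,  x_1 = 16,  x_2 = 37,  x_3 = 19,  x_4 = 25.
The sequence repeats with period 4.
So x_{1566} = x_{0 + ((1566-0) mod 4)} = x_2 = 37.

37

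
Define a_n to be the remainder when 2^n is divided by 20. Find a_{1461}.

Listing terms: a_1 = 2; a_2 = 4; a_3 = 8; a_4 = 16; a_5 = 12; a_6 = 4.
Since a_6 = a_2 = 4, the sequence is eventually periodic: after a pre-period of length 1 it cycles with period 4.
For n ≥ 2, a_n depends only on (n - 2) mod 4. (1461 - 2) mod 4 = 3, so a_{1461} = a_5 = 12.

12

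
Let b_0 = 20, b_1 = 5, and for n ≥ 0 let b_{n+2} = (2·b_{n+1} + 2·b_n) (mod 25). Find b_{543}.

Listing terms: b_0 = 20; b_1 = 5; b_2 = 0; b_3 = 10; b_4 = 20; b_5 = 10; b_6 = 10; b_7 = 15; b_8 = 0; b_9 = 5; b_{10} = 10; b_{11} = 5; b_{12} = 5; b_{13} = 20; b_{14} = 0; b_{15} = 15; b_{16} = 5; b_{17} = 15; b_{18} = 15; b_{19} = 10; b_{20} = 0; b_{21} = 20; b_{22} = 15; b_{23} = 20; b_{24} = 20; b_{25} = 5.
The sequence repeats with period 24.
(543 - 0) mod 24 = 15, so b_{543} = b_{15} = 15.

15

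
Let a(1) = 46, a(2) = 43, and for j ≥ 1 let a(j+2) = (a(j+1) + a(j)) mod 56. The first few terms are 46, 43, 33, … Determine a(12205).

Computing terms: a(1) = 46,  a(2) = 43,  a(3) = 33,  a(4) = 20,  a(5) = 53,  a(6) = 17,  a(7) = 14,  a(8) = 31,  a(9) = 45,  a(10) = 20,  a(11) = 9,  a(12) = 29,  a(13) = 38,  a(14) = 11,  a(15) = 49,  a(16) = 4,  a(17) = 53,  a(18) = 1,  a(19) = 54,  a(20) = 55,  a(21) = 53,  a(22) = 52,  a(23) = 49,  a(24) = 45,  a(25) = 38,  a(26) = 27,  a(27) = 9,  a(28) = 36,  a(29) = 45,  a(30) = 25,  a(31) = 14,  a(32) = 39,  a(33) = 53,  a(34) = 36,  a(35) = 33,  a(36) = 13,  a(37) = 46,  a(38) = 3,  a(39) = 49,  a(40) = 52,  a(41) = 45,  a(42) = 41,  a(43) = 30,  a(44) = 15,  a(45) = 45,  a(46) = 4,  a(47) = 49,  a(48) = 53,  a(49) = 46,  a(50) = 43.
The sequence repeats with period 48.
So a(12205) = a(1 + ((12205-1) mod 48)) = a(13) = 38.

38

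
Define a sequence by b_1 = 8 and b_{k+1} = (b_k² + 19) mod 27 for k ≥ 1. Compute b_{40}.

Listing terms: b_1 = 8, b_2 = 2, b_3 = 23, b_4 = 8.
Since b_4 = b_1 = 8, the sequence is periodic with period 3.
(40 - 1) mod 3 = 0, so b_{40} = b_1 = 8.

8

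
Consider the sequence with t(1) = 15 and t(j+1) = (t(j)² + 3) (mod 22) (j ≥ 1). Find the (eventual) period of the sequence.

6

We have t(1) = 15, t(2) = 8, t(3) = 1, t(4) = 4, t(5) = 19, t(6) = 12, t(7) = 15.
Since t(7) = t(1) = 15, the sequence is periodic with period 6.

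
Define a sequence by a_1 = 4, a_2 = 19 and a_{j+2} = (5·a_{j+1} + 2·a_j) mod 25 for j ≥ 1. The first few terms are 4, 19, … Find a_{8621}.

Computing terms: a_1 = 4, a_2 = 19, a_3 = 3, a_4 = 3, a_5 = 21, a_6 = 11, a_7 = 22, a_8 = 7, a_9 = 4, a_{10} = 9, a_{11} = 3, a_{12} = 8, a_{13} = 21, a_{14} = 21, a_{15} = 22, a_{16} = 2, a_{17} = 4, a_{18} = 24, a_{19} = 3, a_{20} = 13, a_{21} = 21, a_{22} = 6, a_{23} = 22, a_{24} = 22, a_{25} = 4, a_{26} = 14, a_{27} = 3, a_{28} = 18, a_{29} = 21, a_{30} = 16, a_{31} = 22, a_{32} = 17, a_{33} = 4, a_{34} = 4, a_{35} = 3, a_{36} = 23, a_{37} = 21, a_{38} = 1, a_{39} = 22, a_{40} = 12, a_{41} = 4, a_{42} = 19.
Since (a_{41}, a_{42}) = (a_1, a_2) = (4, 19) (two consecutive terms determine the rest), the sequence is periodic with period 40.
So a_{8621} = a_{1 + ((8621-1) mod 40)} = a_{21} = 21.

21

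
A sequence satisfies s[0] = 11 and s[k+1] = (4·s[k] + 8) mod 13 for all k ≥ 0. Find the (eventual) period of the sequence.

6

Computing terms: s[0] = 11,  s[1] = 0,  s[2] = 8,  s[3] = 1,  s[4] = 12,  s[5] = 4,  s[6] = 11.
The sequence repeats with period 6.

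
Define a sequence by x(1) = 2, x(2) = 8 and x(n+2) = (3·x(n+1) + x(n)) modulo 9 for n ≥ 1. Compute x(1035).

8

Listing terms: x(1) = 2, x(2) = 8, x(3) = 8, x(4) = 5, x(5) = 5, x(6) = 2, x(7) = 2, x(8) = 8.
The sequence repeats with period 6.
So x(1035) = x(1 + ((1035-1) mod 6)) = x(3) = 8.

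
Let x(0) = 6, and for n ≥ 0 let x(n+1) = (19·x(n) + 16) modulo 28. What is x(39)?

14

We have x(0) = 6, x(1) = 18, x(2) = 22, x(3) = 14, x(4) = 2, x(5) = 26, x(6) = 6.
The sequence repeats with period 6.
So x(39) = x(0 + ((39-0) mod 6)) = x(3) = 14.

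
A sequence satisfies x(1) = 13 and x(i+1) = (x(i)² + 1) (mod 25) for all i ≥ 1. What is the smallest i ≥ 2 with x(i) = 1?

Listing terms: x(1) = 13,  x(2) = 20,  x(3) = 1,  x(4) = 2,  x(5) = 5,  x(6) = 1.
Since x(6) = x(3) = 1, the sequence is eventually periodic: after a pre-period of length 2 it cycles with period 3.
The value 1 first appears (with i ≥ 2) at x(3).

3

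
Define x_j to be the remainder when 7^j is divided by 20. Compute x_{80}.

1

We have x_0 = 1,  x_1 = 7,  x_2 = 9,  x_3 = 3,  x_4 = 1.
Since x_4 = x_0 = 1, the sequence is periodic with period 4.
So x_{80} = x_{0 + ((80-0) mod 4)} = x_0 = 1.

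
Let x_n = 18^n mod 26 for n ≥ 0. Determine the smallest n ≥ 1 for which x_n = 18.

1

x_0 = 1,  x_1 = 18,  x_2 = 12,  x_3 = 8,  x_4 = 14,  x_5 = 18.
Since x_5 = x_1 = 18, the sequence is eventually periodic: after a pre-period of length 1 it cycles with period 4.
The value 18 first appears (with n ≥ 1) at x_1.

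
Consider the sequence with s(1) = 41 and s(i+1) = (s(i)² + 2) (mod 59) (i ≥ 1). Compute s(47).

s(1) = 41, s(2) = 31, s(3) = 19, s(4) = 9, s(5) = 24, s(6) = 47, s(7) = 28, s(8) = 19.
Since s(8) = s(3) = 19, the sequence is eventually periodic: after a pre-period of length 2 it cycles with period 5.
For i ≥ 3, s(i) depends only on (i - 3) mod 5. (47 - 3) mod 5 = 4, so s(47) = s(7) = 28.

28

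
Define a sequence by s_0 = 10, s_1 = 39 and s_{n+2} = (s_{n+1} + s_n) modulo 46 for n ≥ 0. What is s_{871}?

We have s_0 = 10,  s_1 = 39,  s_2 = 3,  s_3 = 42,  s_4 = 45,  s_5 = 41,  s_6 = 40,  s_7 = 35,  s_8 = 29,  s_9 = 18,  s_{10} = 1,  s_{11} = 19,  s_{12} = 20,  s_{13} = 39,  s_{14} = 13,  s_{15} = 6,  s_{16} = 19,  s_{17} = 25,  s_{18} = 44,  s_{19} = 23,  s_{20} = 21,  s_{21} = 44,  s_{22} = 19,  s_{23} = 17,  s_{24} = 36,  s_{25} = 7,  s_{26} = 43,  s_{27} = 4,  s_{28} = 1,  s_{29} = 5,  s_{30} = 6,  s_{31} = 11,  s_{32} = 17,  s_{33} = 28,  s_{34} = 45,  s_{35} = 27,  s_{36} = 26,  s_{37} = 7,  s_{38} = 33,  s_{39} = 40,  s_{40} = 27,  s_{41} = 21,  s_{42} = 2,  s_{43} = 23,  s_{44} = 25,  s_{45} = 2,  s_{46} = 27,  s_{47} = 29,  s_{48} = 10,  s_{49} = 39.
The sequence repeats with period 48.
So s_{871} = s_{0 + ((871-0) mod 48)} = s_7 = 35.

35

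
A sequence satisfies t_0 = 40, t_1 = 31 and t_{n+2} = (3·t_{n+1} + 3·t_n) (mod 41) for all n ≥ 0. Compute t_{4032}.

24

Listing terms: t_0 = 40, t_1 = 31, t_2 = 8, t_3 = 35, t_4 = 6, t_5 = 0, t_6 = 18, t_7 = 13, t_8 = 11, t_9 = 31, t_{10} = 3, t_{11} = 20, t_{12} = 28, t_{13} = 21, t_{14} = 24, t_{15} = 12, t_{16} = 26, t_{17} = 32, t_{18} = 10, t_{19} = 3, t_{20} = 39, t_{21} = 3, t_{22} = 3, t_{23} = 18, t_{24} = 22, t_{25} = 38, t_{26} = 16, t_{27} = 39, t_{28} = 1, t_{29} = 38, t_{30} = 35, t_{31} = 14, t_{32} = 24, t_{33} = 32, t_{34} = 4, t_{35} = 26, t_{36} = 8, t_{37} = 20, t_{38} = 2, t_{39} = 25, t_{40} = 40, t_{41} = 31.
Since (t_{40}, t_{41}) = (t_0, t_1) = (40, 31) (two consecutive terms determine the rest), the sequence is periodic with period 40.
So t_{4032} = t_{0 + ((4032-0) mod 40)} = t_{32} = 24.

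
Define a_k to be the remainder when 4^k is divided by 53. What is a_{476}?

Listing terms: a_0 = 1,  a_1 = 4,  a_2 = 16,  a_3 = 11,  a_4 = 44,  a_5 = 17,  a_6 = 15,  a_7 = 7,  a_8 = 28,  a_9 = 6,  a_{10} = 24,  a_{11} = 43,  a_{12} = 13,  a_{13} = 52,  a_{14} = 49,  a_{15} = 37,  a_{16} = 42,  a_{17} = 9,  a_{18} = 36,  a_{19} = 38,  a_{20} = 46,  a_{21} = 25,  a_{22} = 47,  a_{23} = 29,  a_{24} = 10,  a_{25} = 40,  a_{26} = 1.
Since a_{26} = a_0 = 1, the sequence is periodic with period 26.
So a_{476} = a_{0 + ((476-0) mod 26)} = a_8 = 28.

28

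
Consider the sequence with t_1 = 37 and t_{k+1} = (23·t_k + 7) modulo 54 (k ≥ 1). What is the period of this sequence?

t_1 = 37,  t_2 = 48,  t_3 = 31,  t_4 = 18,  t_5 = 43,  t_6 = 24,  t_7 = 19,  t_8 = 12,  t_9 = 13,  t_{10} = 36,  t_{11} = 25,  t_{12} = 42,  t_{13} = 1,  t_{14} = 30,  t_{15} = 49,  t_{16} = 0,  t_{17} = 7,  t_{18} = 6,  t_{19} = 37.
The sequence repeats with period 18.

18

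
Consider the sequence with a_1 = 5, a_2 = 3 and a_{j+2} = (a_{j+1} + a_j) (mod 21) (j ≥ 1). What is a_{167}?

7

Listing terms: a_1 = 5, a_2 = 3, a_3 = 8, a_4 = 11, a_5 = 19, a_6 = 9, a_7 = 7, a_8 = 16, a_9 = 2, a_{10} = 18, a_{11} = 20, a_{12} = 17, a_{13} = 16, a_{14} = 12, a_{15} = 7, a_{16} = 19, a_{17} = 5, a_{18} = 3.
The sequence repeats with period 16.
(167 - 1) mod 16 = 6, so a_{167} = a_7 = 7.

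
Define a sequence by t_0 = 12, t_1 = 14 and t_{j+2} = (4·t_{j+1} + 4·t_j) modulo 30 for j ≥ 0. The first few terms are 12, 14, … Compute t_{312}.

Listing terms: t_0 = 12; t_1 = 14; t_2 = 14; t_3 = 22; t_4 = 24; t_5 = 4; t_6 = 22; t_7 = 14; t_8 = 24; t_9 = 2; t_{10} = 14; t_{11} = 4; t_{12} = 12; t_{13} = 4; t_{14} = 4; t_{15} = 2; t_{16} = 24; t_{17} = 14; t_{18} = 2; t_{19} = 4; t_{20} = 24; t_{21} = 22; t_{22} = 4; t_{23} = 14; t_{24} = 12; t_{25} = 14.
The sequence repeats with period 24.
So t_{312} = t_{0 + ((312-0) mod 24)} = t_0 = 12.

12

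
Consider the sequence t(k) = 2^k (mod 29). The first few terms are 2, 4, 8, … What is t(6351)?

10

We have t(1) = 2; t(2) = 4; t(3) = 8; t(4) = 16; t(5) = 3; t(6) = 6; t(7) = 12; t(8) = 24; t(9) = 19; t(10) = 9; t(11) = 18; t(12) = 7; t(13) = 14; t(14) = 28; t(15) = 27; t(16) = 25; t(17) = 21; t(18) = 13; t(19) = 26; t(20) = 23; t(21) = 17; t(22) = 5; t(23) = 10; t(24) = 20; t(25) = 11; t(26) = 22; t(27) = 15; t(28) = 1; t(29) = 2.
Since t(29) = t(1) = 2, the sequence is periodic with period 28.
So t(6351) = t(1 + ((6351-1) mod 28)) = t(23) = 10.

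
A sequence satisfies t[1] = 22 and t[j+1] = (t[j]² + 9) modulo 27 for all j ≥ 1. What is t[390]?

16

Computing terms: t[1] = 22, t[2] = 7, t[3] = 4, t[4] = 25, t[5] = 13, t[6] = 16, t[7] = 22.
Since t[7] = t[1] = 22, the sequence is periodic with period 6.
So t[390] = t[1 + ((390-1) mod 6)] = t[6] = 16.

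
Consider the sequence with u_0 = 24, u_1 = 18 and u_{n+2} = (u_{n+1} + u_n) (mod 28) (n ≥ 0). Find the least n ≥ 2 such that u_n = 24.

Listing terms: u_0 = 24; u_1 = 18; u_2 = 14; u_3 = 4; u_4 = 18; u_5 = 22; u_6 = 12; u_7 = 6; u_8 = 18; u_9 = 24; u_{10} = 14; u_{11} = 10; u_{12} = 24; u_{13} = 6; u_{14} = 2; u_{15} = 8; u_{16} = 10; u_{17} = 18; u_{18} = 0; u_{19} = 18; u_{20} = 18; u_{21} = 8; u_{22} = 26; u_{23} = 6; u_{24} = 4; u_{25} = 10; u_{26} = 14; u_{27} = 24; u_{28} = 10; u_{29} = 6; u_{30} = 16; u_{31} = 22; u_{32} = 10; u_{33} = 4; u_{34} = 14; u_{35} = 18; u_{36} = 4; u_{37} = 22; u_{38} = 26; u_{39} = 20; u_{40} = 18; u_{41} = 10; u_{42} = 0; u_{43} = 10; u_{44} = 10; u_{45} = 20; u_{46} = 2; u_{47} = 22; u_{48} = 24; u_{49} = 18.
The sequence repeats with period 48.
The value 24 first appears (with n ≥ 2) at u_9.

9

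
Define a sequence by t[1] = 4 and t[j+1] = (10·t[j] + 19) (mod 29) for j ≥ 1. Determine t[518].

Listing terms: t[1] = 4,  t[2] = 1,  t[3] = 0,  t[4] = 19,  t[5] = 6,  t[6] = 21,  t[7] = 26,  t[8] = 18,  t[9] = 25,  t[10] = 8,  t[11] = 12,  t[12] = 23,  t[13] = 17,  t[14] = 15,  t[15] = 24,  t[16] = 27,  t[17] = 28,  t[18] = 9,  t[19] = 22,  t[20] = 7,  t[21] = 2,  t[22] = 10,  t[23] = 3,  t[24] = 20,  t[25] = 16,  t[26] = 5,  t[27] = 11,  t[28] = 13,  t[29] = 4.
Since t[29] = t[1] = 4, the sequence is periodic with period 28.
(518 - 1) mod 28 = 13, so t[518] = t[14] = 15.

15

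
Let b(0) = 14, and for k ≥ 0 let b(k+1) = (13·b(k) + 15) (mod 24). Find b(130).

8

We have b(0) = 14,  b(1) = 5,  b(2) = 8,  b(3) = 23,  b(4) = 2,  b(5) = 17,  b(6) = 20,  b(7) = 11,  b(8) = 14.
Since b(8) = b(0) = 14, the sequence is periodic with period 8.
So b(130) = b(0 + ((130-0) mod 8)) = b(2) = 8.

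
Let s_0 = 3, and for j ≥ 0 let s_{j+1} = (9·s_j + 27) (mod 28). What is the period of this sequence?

s_0 = 3; s_1 = 26; s_2 = 9; s_3 = 24; s_4 = 19; s_5 = 2; s_6 = 17; s_7 = 12; s_8 = 23; s_9 = 10; s_{10} = 5; s_{11} = 16; s_{12} = 3.
The sequence repeats with period 12.

12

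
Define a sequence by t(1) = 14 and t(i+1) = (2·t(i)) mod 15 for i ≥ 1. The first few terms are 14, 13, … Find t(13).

t(1) = 14, t(2) = 13, t(3) = 11, t(4) = 7, t(5) = 14.
Since t(5) = t(1) = 14, the sequence is periodic with period 4.
So t(13) = t(1 + ((13-1) mod 4)) = t(1) = 14.

14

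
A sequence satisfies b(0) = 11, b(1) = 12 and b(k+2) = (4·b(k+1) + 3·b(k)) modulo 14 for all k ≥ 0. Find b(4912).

7

Listing terms: b(0) = 11; b(1) = 12; b(2) = 11; b(3) = 10; b(4) = 3; b(5) = 0; b(6) = 9; b(7) = 8; b(8) = 3; b(9) = 8; b(10) = 13; b(11) = 6; b(12) = 7; b(13) = 4; b(14) = 9; b(15) = 6; b(16) = 9; b(17) = 12; b(18) = 5; b(19) = 0; b(20) = 1; b(21) = 4; b(22) = 5; b(23) = 4; b(24) = 3; b(25) = 10; b(26) = 7; b(27) = 2; b(28) = 1; b(29) = 10; b(30) = 1; b(31) = 6; b(32) = 13; b(33) = 0; b(34) = 11; b(35) = 2; b(36) = 13; b(37) = 2; b(38) = 5; b(39) = 12; b(40) = 7; b(41) = 8; b(42) = 11; b(43) = 12.
Since (b(42), b(43)) = (b(0), b(1)) = (11, 12) (two consecutive terms determine the rest), the sequence is periodic with period 42.
(4912 - 0) mod 42 = 40, so b(4912) = b(40) = 7.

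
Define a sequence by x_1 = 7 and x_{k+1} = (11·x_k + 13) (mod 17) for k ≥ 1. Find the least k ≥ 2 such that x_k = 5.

2

Computing terms: x_1 = 7; x_2 = 5; x_3 = 0; x_4 = 13; x_5 = 3; x_6 = 12; x_7 = 9; x_8 = 10; x_9 = 4; x_{10} = 6; x_{11} = 11; x_{12} = 15; x_{13} = 8; x_{14} = 16; x_{15} = 2; x_{16} = 1; x_{17} = 7.
The sequence repeats with period 16.
The value 5 first appears (with k ≥ 2) at x_2.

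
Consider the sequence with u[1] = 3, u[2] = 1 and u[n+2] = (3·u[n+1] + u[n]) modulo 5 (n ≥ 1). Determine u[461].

3

Listing terms: u[1] = 3,  u[2] = 1,  u[3] = 1,  u[4] = 4,  u[5] = 3,  u[6] = 3,  u[7] = 2,  u[8] = 4,  u[9] = 4,  u[10] = 1,  u[11] = 2,  u[12] = 2,  u[13] = 3,  u[14] = 1.
Since (u[13], u[14]) = (u[1], u[2]) = (3, 1) (two consecutive terms determine the rest), the sequence is periodic with period 12.
(461 - 1) mod 12 = 4, so u[461] = u[5] = 3.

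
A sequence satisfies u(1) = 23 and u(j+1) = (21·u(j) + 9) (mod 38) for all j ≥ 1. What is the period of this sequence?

18

Computing terms: u(1) = 23,  u(2) = 36,  u(3) = 5,  u(4) = 0,  u(5) = 9,  u(6) = 8,  u(7) = 25,  u(8) = 2,  u(9) = 13,  u(10) = 16,  u(11) = 3,  u(12) = 34,  u(13) = 1,  u(14) = 30,  u(15) = 31,  u(16) = 14,  u(17) = 37,  u(18) = 26,  u(19) = 23.
Since u(19) = u(1) = 23, the sequence is periodic with period 18.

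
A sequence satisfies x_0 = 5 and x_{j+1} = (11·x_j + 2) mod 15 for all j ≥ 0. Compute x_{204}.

8

We have x_0 = 5, x_1 = 12, x_2 = 14, x_3 = 6, x_4 = 8, x_5 = 0, x_6 = 2, x_7 = 9, x_8 = 11, x_9 = 3, x_{10} = 5.
Since x_{10} = x_0 = 5, the sequence is periodic with period 10.
(204 - 0) mod 10 = 4, so x_{204} = x_4 = 8.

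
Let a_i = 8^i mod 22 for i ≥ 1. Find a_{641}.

8

Computing terms: a_1 = 8; a_2 = 20; a_3 = 6; a_4 = 4; a_5 = 10; a_6 = 14; a_7 = 2; a_8 = 16; a_9 = 18; a_{10} = 12; a_{11} = 8.
The sequence repeats with period 10.
So a_{641} = a_{1 + ((641-1) mod 10)} = a_1 = 8.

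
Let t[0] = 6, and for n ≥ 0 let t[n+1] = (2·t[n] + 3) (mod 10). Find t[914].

3

We have t[0] = 6; t[1] = 5; t[2] = 3; t[3] = 9; t[4] = 1; t[5] = 5.
Since t[5] = t[1] = 5, the sequence is eventually periodic: after a pre-period of length 1 it cycles with period 4.
For n ≥ 1, t[n] depends only on (n - 1) mod 4. (914 - 1) mod 4 = 1, so t[914] = t[2] = 3.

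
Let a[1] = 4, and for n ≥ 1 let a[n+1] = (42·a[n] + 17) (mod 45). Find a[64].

11

Computing terms: a[1] = 4, a[2] = 5, a[3] = 2, a[4] = 11, a[5] = 29, a[6] = 20, a[7] = 2.
Since a[7] = a[3] = 2, the sequence is eventually periodic: after a pre-period of length 2 it cycles with period 4.
For n ≥ 3, a[n] depends only on (n - 3) mod 4. (64 - 3) mod 4 = 1, so a[64] = a[4] = 11.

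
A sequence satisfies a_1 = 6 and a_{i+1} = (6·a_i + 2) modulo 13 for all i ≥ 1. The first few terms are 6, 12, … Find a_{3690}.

2

Computing terms: a_1 = 6,  a_2 = 12,  a_3 = 9,  a_4 = 4,  a_5 = 0,  a_6 = 2,  a_7 = 1,  a_8 = 8,  a_9 = 11,  a_{10} = 3,  a_{11} = 7,  a_{12} = 5,  a_{13} = 6.
Since a_{13} = a_1 = 6, the sequence is periodic with period 12.
So a_{3690} = a_{1 + ((3690-1) mod 12)} = a_6 = 2.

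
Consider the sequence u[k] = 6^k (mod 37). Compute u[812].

1

u[1] = 6, u[2] = 36, u[3] = 31, u[4] = 1, u[5] = 6.
The sequence repeats with period 4.
So u[812] = u[1 + ((812-1) mod 4)] = u[4] = 1.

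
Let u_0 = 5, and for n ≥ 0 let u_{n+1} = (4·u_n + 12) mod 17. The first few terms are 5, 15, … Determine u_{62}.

Computing terms: u_0 = 5, u_1 = 15, u_2 = 4, u_3 = 11, u_4 = 5.
The sequence repeats with period 4.
(62 - 0) mod 4 = 2, so u_{62} = u_2 = 4.

4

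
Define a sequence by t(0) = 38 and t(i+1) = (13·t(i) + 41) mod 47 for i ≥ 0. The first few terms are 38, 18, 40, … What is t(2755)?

22

Computing terms: t(0) = 38, t(1) = 18, t(2) = 40, t(3) = 44, t(4) = 2, t(5) = 20, t(6) = 19, t(7) = 6, t(8) = 25, t(9) = 37, t(10) = 5, t(11) = 12, t(12) = 9, t(13) = 17, t(14) = 27, t(15) = 16, t(16) = 14, t(17) = 35, t(18) = 26, t(19) = 3, t(20) = 33, t(21) = 0, t(22) = 41, t(23) = 10, t(24) = 30, t(25) = 8, t(26) = 4, t(27) = 46, t(28) = 28, t(29) = 29, t(30) = 42, t(31) = 23, t(32) = 11, t(33) = 43, t(34) = 36, t(35) = 39, t(36) = 31, t(37) = 21, t(38) = 32, t(39) = 34, t(40) = 13, t(41) = 22, t(42) = 45, t(43) = 15, t(44) = 1, t(45) = 7, t(46) = 38.
The sequence repeats with period 46.
(2755 - 0) mod 46 = 41, so t(2755) = t(41) = 22.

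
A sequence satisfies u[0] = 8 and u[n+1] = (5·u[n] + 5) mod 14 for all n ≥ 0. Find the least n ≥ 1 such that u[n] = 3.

1

We have u[0] = 8,  u[1] = 3,  u[2] = 6,  u[3] = 7,  u[4] = 12,  u[5] = 9,  u[6] = 8.
The sequence repeats with period 6.
The value 3 first appears (with n ≥ 1) at u[1].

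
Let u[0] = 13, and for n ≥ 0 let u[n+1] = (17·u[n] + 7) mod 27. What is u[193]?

12

Computing terms: u[0] = 13,  u[1] = 12,  u[2] = 22,  u[3] = 3,  u[4] = 4,  u[5] = 21,  u[6] = 13.
Since u[6] = u[0] = 13, the sequence is periodic with period 6.
So u[193] = u[0 + ((193-0) mod 6)] = u[1] = 12.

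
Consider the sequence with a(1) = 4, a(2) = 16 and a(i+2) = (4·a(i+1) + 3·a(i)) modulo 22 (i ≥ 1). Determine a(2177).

a(1) = 4, a(2) = 16, a(3) = 10, a(4) = 0, a(5) = 8, a(6) = 10, a(7) = 20, a(8) = 0, a(9) = 16, a(10) = 20, a(11) = 18, a(12) = 0, a(13) = 10, a(14) = 18, a(15) = 14, a(16) = 0, a(17) = 20, a(18) = 14, a(19) = 6, a(20) = 0, a(21) = 18, a(22) = 6, a(23) = 12, a(24) = 0, a(25) = 14, a(26) = 12, a(27) = 2, a(28) = 0, a(29) = 6, a(30) = 2, a(31) = 4, a(32) = 0, a(33) = 12, a(34) = 4, a(35) = 8, a(36) = 0, a(37) = 2, a(38) = 8, a(39) = 16, a(40) = 0, a(41) = 4, a(42) = 16.
The sequence repeats with period 40.
So a(2177) = a(1 + ((2177-1) mod 40)) = a(17) = 20.

20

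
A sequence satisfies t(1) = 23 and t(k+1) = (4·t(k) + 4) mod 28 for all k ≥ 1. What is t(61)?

16

Computing terms: t(1) = 23; t(2) = 12; t(3) = 24; t(4) = 16; t(5) = 12.
Since t(5) = t(2) = 12, the sequence is eventually periodic: after a pre-period of length 1 it cycles with period 3.
For k ≥ 2, t(k) depends only on (k - 2) mod 3. (61 - 2) mod 3 = 2, so t(61) = t(4) = 16.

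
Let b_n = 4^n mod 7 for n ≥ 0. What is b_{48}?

Computing terms: b_0 = 1; b_1 = 4; b_2 = 2; b_3 = 1.
The sequence repeats with period 3.
So b_{48} = b_{0 + ((48-0) mod 3)} = b_0 = 1.

1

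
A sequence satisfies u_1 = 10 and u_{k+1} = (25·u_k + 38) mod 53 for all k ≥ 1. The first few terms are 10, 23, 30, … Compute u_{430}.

31

u_1 = 10,  u_2 = 23,  u_3 = 30,  u_4 = 46,  u_5 = 22,  u_6 = 5,  u_7 = 4,  u_8 = 32,  u_9 = 43,  u_{10} = 0,  u_{11} = 38,  u_{12} = 34,  u_{13} = 40,  u_{14} = 31,  u_{15} = 18,  u_{16} = 11,  u_{17} = 48,  u_{18} = 19,  u_{19} = 36,  u_{20} = 37,  u_{21} = 9,  u_{22} = 51,  u_{23} = 41,  u_{24} = 3,  u_{25} = 7,  u_{26} = 1,  u_{27} = 10.
Since u_{27} = u_1 = 10, the sequence is periodic with period 26.
(430 - 1) mod 26 = 13, so u_{430} = u_{14} = 31.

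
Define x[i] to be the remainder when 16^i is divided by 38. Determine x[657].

We have x[0] = 1, x[1] = 16, x[2] = 28, x[3] = 30, x[4] = 24, x[5] = 4, x[6] = 26, x[7] = 36, x[8] = 6, x[9] = 20, x[10] = 16.
Since x[10] = x[1] = 16, the sequence is eventually periodic: after a pre-period of length 1 it cycles with period 9.
For i ≥ 1, x[i] depends only on (i - 1) mod 9. (657 - 1) mod 9 = 8, so x[657] = x[9] = 20.

20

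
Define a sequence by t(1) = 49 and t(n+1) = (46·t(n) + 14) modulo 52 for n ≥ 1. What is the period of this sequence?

Listing terms: t(1) = 49, t(2) = 32, t(3) = 30, t(4) = 42, t(5) = 22, t(6) = 38, t(7) = 46, t(8) = 50, t(9) = 26, t(10) = 14, t(11) = 34, t(12) = 18, t(13) = 10, t(14) = 6, t(15) = 30.
Since t(15) = t(3) = 30, the sequence is eventually periodic: after a pre-period of length 2 it cycles with period 12.

12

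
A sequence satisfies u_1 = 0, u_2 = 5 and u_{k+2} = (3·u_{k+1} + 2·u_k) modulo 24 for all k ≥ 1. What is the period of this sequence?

We have u_1 = 0; u_2 = 5; u_3 = 15; u_4 = 7; u_5 = 3; u_6 = 23; u_7 = 3; u_8 = 7; u_9 = 3.
Since (u_8, u_9) = (u_4, u_5) = (7, 3) (two consecutive terms determine the rest), the sequence is eventually periodic: after a pre-period of length 3 it cycles with period 4.

4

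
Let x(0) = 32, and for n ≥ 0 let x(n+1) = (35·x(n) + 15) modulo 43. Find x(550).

20

Listing terms: x(0) = 32,  x(1) = 17,  x(2) = 8,  x(3) = 37,  x(4) = 20,  x(5) = 27,  x(6) = 14,  x(7) = 32.
The sequence repeats with period 7.
So x(550) = x(0 + ((550-0) mod 7)) = x(4) = 20.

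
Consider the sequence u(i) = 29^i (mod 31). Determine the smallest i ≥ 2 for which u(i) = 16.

4

Listing terms: u(1) = 29; u(2) = 4; u(3) = 23; u(4) = 16; u(5) = 30; u(6) = 2; u(7) = 27; u(8) = 8; u(9) = 15; u(10) = 1; u(11) = 29.
Since u(11) = u(1) = 29, the sequence is periodic with period 10.
The value 16 first appears (with i ≥ 2) at u(4).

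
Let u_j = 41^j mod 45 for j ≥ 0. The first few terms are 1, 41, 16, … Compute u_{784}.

We have u_0 = 1, u_1 = 41, u_2 = 16, u_3 = 26, u_4 = 31, u_5 = 11, u_6 = 1.
The sequence repeats with period 6.
So u_{784} = u_{0 + ((784-0) mod 6)} = u_4 = 31.

31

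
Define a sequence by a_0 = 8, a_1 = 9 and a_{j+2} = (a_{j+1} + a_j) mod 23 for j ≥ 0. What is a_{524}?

13

a_0 = 8,  a_1 = 9,  a_2 = 17,  a_3 = 3,  a_4 = 20,  a_5 = 0,  a_6 = 20,  a_7 = 20,  a_8 = 17,  a_9 = 14,  a_{10} = 8,  a_{11} = 22,  a_{12} = 7,  a_{13} = 6,  a_{14} = 13,  a_{15} = 19,  a_{16} = 9,  a_{17} = 5,  a_{18} = 14,  a_{19} = 19,  a_{20} = 10,  a_{21} = 6,  a_{22} = 16,  a_{23} = 22,  a_{24} = 15,  a_{25} = 14,  a_{26} = 6,  a_{27} = 20,  a_{28} = 3,  a_{29} = 0,  a_{30} = 3,  a_{31} = 3,  a_{32} = 6,  a_{33} = 9,  a_{34} = 15,  a_{35} = 1,  a_{36} = 16,  a_{37} = 17,  a_{38} = 10,  a_{39} = 4,  a_{40} = 14,  a_{41} = 18,  a_{42} = 9,  a_{43} = 4,  a_{44} = 13,  a_{45} = 17,  a_{46} = 7,  a_{47} = 1,  a_{48} = 8,  a_{49} = 9.
The sequence repeats with period 48.
(524 - 0) mod 48 = 44, so a_{524} = a_{44} = 13.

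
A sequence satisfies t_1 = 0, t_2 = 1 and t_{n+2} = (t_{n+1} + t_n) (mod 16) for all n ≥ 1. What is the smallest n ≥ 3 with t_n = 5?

6

We have t_1 = 0, t_2 = 1, t_3 = 1, t_4 = 2, t_5 = 3, t_6 = 5, t_7 = 8, t_8 = 13, t_9 = 5, t_{10} = 2, t_{11} = 7, t_{12} = 9, t_{13} = 0, t_{14} = 9, t_{15} = 9, t_{16} = 2, t_{17} = 11, t_{18} = 13, t_{19} = 8, t_{20} = 5, t_{21} = 13, t_{22} = 2, t_{23} = 15, t_{24} = 1, t_{25} = 0, t_{26} = 1.
The sequence repeats with period 24.
The value 5 first appears (with n ≥ 3) at t_6.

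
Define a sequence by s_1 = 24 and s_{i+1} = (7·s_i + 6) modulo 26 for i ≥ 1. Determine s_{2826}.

s_1 = 24, s_2 = 18, s_3 = 2, s_4 = 20, s_5 = 16, s_6 = 14, s_7 = 0, s_8 = 6, s_9 = 22, s_{10} = 4, s_{11} = 8, s_{12} = 10, s_{13} = 24.
Since s_{13} = s_1 = 24, the sequence is periodic with period 12.
(2826 - 1) mod 12 = 5, so s_{2826} = s_6 = 14.

14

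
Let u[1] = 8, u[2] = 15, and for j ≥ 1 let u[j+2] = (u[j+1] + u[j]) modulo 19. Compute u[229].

3

u[1] = 8; u[2] = 15; u[3] = 4; u[4] = 0; u[5] = 4; u[6] = 4; u[7] = 8; u[8] = 12; u[9] = 1; u[10] = 13; u[11] = 14; u[12] = 8; u[13] = 3; u[14] = 11; u[15] = 14; u[16] = 6; u[17] = 1; u[18] = 7; u[19] = 8; u[20] = 15.
The sequence repeats with period 18.
(229 - 1) mod 18 = 12, so u[229] = u[13] = 3.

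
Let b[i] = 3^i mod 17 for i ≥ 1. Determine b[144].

We have b[1] = 3, b[2] = 9, b[3] = 10, b[4] = 13, b[5] = 5, b[6] = 15, b[7] = 11, b[8] = 16, b[9] = 14, b[10] = 8, b[11] = 7, b[12] = 4, b[13] = 12, b[14] = 2, b[15] = 6, b[16] = 1, b[17] = 3.
The sequence repeats with period 16.
So b[144] = b[1 + ((144-1) mod 16)] = b[16] = 1.

1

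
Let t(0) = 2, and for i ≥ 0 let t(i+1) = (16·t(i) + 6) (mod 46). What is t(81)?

12

t(0) = 2; t(1) = 38; t(2) = 16; t(3) = 32; t(4) = 12; t(5) = 14; t(6) = 0; t(7) = 6; t(8) = 10; t(9) = 28; t(10) = 40; t(11) = 2.
Since t(11) = t(0) = 2, the sequence is periodic with period 11.
(81 - 0) mod 11 = 4, so t(81) = t(4) = 12.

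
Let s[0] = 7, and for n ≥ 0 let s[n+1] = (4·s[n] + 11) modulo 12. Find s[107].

11

Computing terms: s[0] = 7,  s[1] = 3,  s[2] = 11,  s[3] = 7.
Since s[3] = s[0] = 7, the sequence is periodic with period 3.
So s[107] = s[0 + ((107-0) mod 3)] = s[2] = 11.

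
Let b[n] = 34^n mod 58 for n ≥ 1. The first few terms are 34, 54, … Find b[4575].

42

We have b[1] = 34,  b[2] = 54,  b[3] = 38,  b[4] = 16,  b[5] = 22,  b[6] = 52,  b[7] = 28,  b[8] = 24,  b[9] = 4,  b[10] = 20,  b[11] = 42,  b[12] = 36,  b[13] = 6,  b[14] = 30,  b[15] = 34.
The sequence repeats with period 14.
(4575 - 1) mod 14 = 10, so b[4575] = b[11] = 42.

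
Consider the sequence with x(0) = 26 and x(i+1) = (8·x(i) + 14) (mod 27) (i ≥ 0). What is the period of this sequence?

Computing terms: x(0) = 26, x(1) = 6, x(2) = 8, x(3) = 24, x(4) = 17, x(5) = 15, x(6) = 26.
Since x(6) = x(0) = 26, the sequence is periodic with period 6.

6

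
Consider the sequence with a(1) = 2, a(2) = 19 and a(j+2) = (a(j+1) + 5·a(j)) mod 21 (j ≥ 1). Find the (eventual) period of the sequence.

We have a(1) = 2, a(2) = 19, a(3) = 8, a(4) = 19, a(5) = 17, a(6) = 7, a(7) = 8, a(8) = 1, a(9) = 20, a(10) = 4, a(11) = 20, a(12) = 19, a(13) = 14, a(14) = 4, a(15) = 11, a(16) = 10, a(17) = 2, a(18) = 10, a(19) = 20, a(20) = 7, a(21) = 2, a(22) = 16, a(23) = 5, a(24) = 1, a(25) = 5, a(26) = 10, a(27) = 14, a(28) = 1, a(29) = 8, a(30) = 13, a(31) = 11, a(32) = 13, a(33) = 5, a(34) = 7, a(35) = 11, a(36) = 4, a(37) = 17, a(38) = 16, a(39) = 17, a(40) = 13, a(41) = 14, a(42) = 16, a(43) = 2, a(44) = 19.
The sequence repeats with period 42.

42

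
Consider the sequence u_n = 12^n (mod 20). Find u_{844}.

16

Listing terms: u_1 = 12,  u_2 = 4,  u_3 = 8,  u_4 = 16,  u_5 = 12.
The sequence repeats with period 4.
So u_{844} = u_{1 + ((844-1) mod 4)} = u_4 = 16.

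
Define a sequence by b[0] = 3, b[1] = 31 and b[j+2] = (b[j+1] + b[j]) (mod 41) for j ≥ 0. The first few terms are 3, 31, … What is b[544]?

24

We have b[0] = 3; b[1] = 31; b[2] = 34; b[3] = 24; b[4] = 17; b[5] = 0; b[6] = 17; b[7] = 17; b[8] = 34; b[9] = 10; b[10] = 3; b[11] = 13; b[12] = 16; b[13] = 29; b[14] = 4; b[15] = 33; b[16] = 37; b[17] = 29; b[18] = 25; b[19] = 13; b[20] = 38; b[21] = 10; b[22] = 7; b[23] = 17; b[24] = 24; b[25] = 0; b[26] = 24; b[27] = 24; b[28] = 7; b[29] = 31; b[30] = 38; b[31] = 28; b[32] = 25; b[33] = 12; b[34] = 37; b[35] = 8; b[36] = 4; b[37] = 12; b[38] = 16; b[39] = 28; b[40] = 3; b[41] = 31.
Since (b[40], b[41]) = (b[0], b[1]) = (3, 31) (two consecutive terms determine the rest), the sequence is periodic with period 40.
So b[544] = b[0 + ((544-0) mod 40)] = b[24] = 24.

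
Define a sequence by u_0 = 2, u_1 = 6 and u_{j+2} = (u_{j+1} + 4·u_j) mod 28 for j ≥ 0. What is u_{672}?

2

u_0 = 2,  u_1 = 6,  u_2 = 14,  u_3 = 10,  u_4 = 10,  u_5 = 22,  u_6 = 6,  u_7 = 10,  u_8 = 6,  u_9 = 18,  u_{10} = 14,  u_{11} = 2,  u_{12} = 2,  u_{13} = 10,  u_{14} = 18,  u_{15} = 2,  u_{16} = 18,  u_{17} = 26,  u_{18} = 14,  u_{19} = 6,  u_{20} = 6,  u_{21} = 2,  u_{22} = 26,  u_{23} = 6,  u_{24} = 26,  u_{25} = 22,  u_{26} = 14,  u_{27} = 18,  u_{28} = 18,  u_{29} = 6,  u_{30} = 22,  u_{31} = 18,  u_{32} = 22,  u_{33} = 10,  u_{34} = 14,  u_{35} = 26,  u_{36} = 26,  u_{37} = 18,  u_{38} = 10,  u_{39} = 26,  u_{40} = 10,  u_{41} = 2,  u_{42} = 14,  u_{43} = 22,  u_{44} = 22,  u_{45} = 26,  u_{46} = 2,  u_{47} = 22,  u_{48} = 2,  u_{49} = 6.
Since (u_{48}, u_{49}) = (u_0, u_1) = (2, 6) (two consecutive terms determine the rest), the sequence is periodic with period 48.
So u_{672} = u_{0 + ((672-0) mod 48)} = u_0 = 2.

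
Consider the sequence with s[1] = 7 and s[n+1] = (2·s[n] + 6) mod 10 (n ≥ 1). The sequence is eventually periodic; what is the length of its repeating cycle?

4

Computing terms: s[1] = 7,  s[2] = 0,  s[3] = 6,  s[4] = 8,  s[5] = 2,  s[6] = 0.
Since s[6] = s[2] = 0, the sequence is eventually periodic: after a pre-period of length 1 it cycles with period 4.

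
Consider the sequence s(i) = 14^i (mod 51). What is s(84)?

13

We have s(1) = 14; s(2) = 43; s(3) = 41; s(4) = 13; s(5) = 29; s(6) = 49; s(7) = 23; s(8) = 16; s(9) = 20; s(10) = 25; s(11) = 44; s(12) = 4; s(13) = 5; s(14) = 19; s(15) = 11; s(16) = 1; s(17) = 14.
Since s(17) = s(1) = 14, the sequence is periodic with period 16.
(84 - 1) mod 16 = 3, so s(84) = s(4) = 13.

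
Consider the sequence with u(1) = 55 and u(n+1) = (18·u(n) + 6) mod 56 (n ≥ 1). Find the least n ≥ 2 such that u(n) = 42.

We have u(1) = 55; u(2) = 44; u(3) = 14; u(4) = 34; u(5) = 2; u(6) = 42; u(7) = 34.
Since u(7) = u(4) = 34, the sequence is eventually periodic: after a pre-period of length 3 it cycles with period 3.
The value 42 first appears (with n ≥ 2) at u(6).

6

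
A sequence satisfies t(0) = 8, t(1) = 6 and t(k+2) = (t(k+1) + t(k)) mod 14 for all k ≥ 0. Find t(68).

6

Computing terms: t(0) = 8, t(1) = 6, t(2) = 0, t(3) = 6, t(4) = 6, t(5) = 12, t(6) = 4, t(7) = 2, t(8) = 6, t(9) = 8, t(10) = 0, t(11) = 8, t(12) = 8, t(13) = 2, t(14) = 10, t(15) = 12, t(16) = 8, t(17) = 6.
The sequence repeats with period 16.
So t(68) = t(0 + ((68-0) mod 16)) = t(4) = 6.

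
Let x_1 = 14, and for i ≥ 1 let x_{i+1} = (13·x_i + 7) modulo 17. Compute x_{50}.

2

Computing terms: x_1 = 14, x_2 = 2, x_3 = 16, x_4 = 11, x_5 = 14.
The sequence repeats with period 4.
So x_{50} = x_{1 + ((50-1) mod 4)} = x_2 = 2.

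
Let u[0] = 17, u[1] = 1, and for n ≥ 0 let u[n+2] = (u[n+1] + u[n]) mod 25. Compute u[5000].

17

Listing terms: u[0] = 17; u[1] = 1; u[2] = 18; u[3] = 19; u[4] = 12; u[5] = 6; u[6] = 18; u[7] = 24; u[8] = 17; u[9] = 16; u[10] = 8; u[11] = 24; u[12] = 7; u[13] = 6; u[14] = 13; u[15] = 19; u[16] = 7; u[17] = 1; u[18] = 8; u[19] = 9; u[20] = 17; u[21] = 1.
The sequence repeats with period 20.
So u[5000] = u[0 + ((5000-0) mod 20)] = u[0] = 17.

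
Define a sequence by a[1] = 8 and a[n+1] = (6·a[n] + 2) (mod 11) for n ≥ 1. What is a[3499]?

9

We have a[1] = 8; a[2] = 6; a[3] = 5; a[4] = 10; a[5] = 7; a[6] = 0; a[7] = 2; a[8] = 3; a[9] = 9; a[10] = 1; a[11] = 8.
Since a[11] = a[1] = 8, the sequence is periodic with period 10.
(3499 - 1) mod 10 = 8, so a[3499] = a[9] = 9.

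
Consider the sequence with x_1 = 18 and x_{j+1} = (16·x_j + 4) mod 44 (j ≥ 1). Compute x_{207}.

28

x_1 = 18, x_2 = 28, x_3 = 12, x_4 = 20, x_5 = 16, x_6 = 40, x_7 = 28.
Since x_7 = x_2 = 28, the sequence is eventually periodic: after a pre-period of length 1 it cycles with period 5.
For j ≥ 2, x_j depends only on (j - 2) mod 5. (207 - 2) mod 5 = 0, so x_{207} = x_2 = 28.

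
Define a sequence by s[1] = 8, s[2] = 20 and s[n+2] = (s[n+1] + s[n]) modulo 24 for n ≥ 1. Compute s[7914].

20

Listing terms: s[1] = 8, s[2] = 20, s[3] = 4, s[4] = 0, s[5] = 4, s[6] = 4, s[7] = 8, s[8] = 12, s[9] = 20, s[10] = 8, s[11] = 4, s[12] = 12, s[13] = 16, s[14] = 4, s[15] = 20, s[16] = 0, s[17] = 20, s[18] = 20, s[19] = 16, s[20] = 12, s[21] = 4, s[22] = 16, s[23] = 20, s[24] = 12, s[25] = 8, s[26] = 20.
The sequence repeats with period 24.
(7914 - 1) mod 24 = 17, so s[7914] = s[18] = 20.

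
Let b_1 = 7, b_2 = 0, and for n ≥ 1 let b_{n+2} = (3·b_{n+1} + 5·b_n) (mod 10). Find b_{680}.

b_1 = 7,  b_2 = 0,  b_3 = 5,  b_4 = 5,  b_5 = 0,  b_6 = 5.
Since (b_5, b_6) = (b_2, b_3) = (0, 5) (two consecutive terms determine the rest), the sequence is eventually periodic: after a pre-period of length 1 it cycles with period 3.
For n ≥ 2, b_n depends only on (n - 2) mod 3. (680 - 2) mod 3 = 0, so b_{680} = b_2 = 0.

0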